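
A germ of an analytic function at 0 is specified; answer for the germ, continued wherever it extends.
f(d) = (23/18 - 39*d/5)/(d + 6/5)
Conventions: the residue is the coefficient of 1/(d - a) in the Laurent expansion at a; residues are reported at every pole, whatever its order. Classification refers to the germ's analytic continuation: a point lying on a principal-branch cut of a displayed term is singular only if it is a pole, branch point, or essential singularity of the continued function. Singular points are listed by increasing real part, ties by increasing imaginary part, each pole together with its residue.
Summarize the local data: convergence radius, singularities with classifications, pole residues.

Radius of convergence at 0: 6/5.
At -6/5: a pole of order 1; residue 4787/450.

Denominator factor (d + 6/5): pole of order 1 at -6/5, modulus 6/5.
The radius of convergence is the smallest modulus among the singular points: 6/5.
At the order-1 pole -6/5 set g(d) = (d - (-6/5))*f(d) = 23/18 - 39*d/5.
Simple pole: residue = g(a) at a = -6/5, which is 4787/450.


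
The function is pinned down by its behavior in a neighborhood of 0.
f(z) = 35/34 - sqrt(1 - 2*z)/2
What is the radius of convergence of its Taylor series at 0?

Branch term (-1/2)*sqrt(1 - z/(1/2)): its argument vanishes at z = 1/2, a square-root branch point, modulus 1/2.
The radius of convergence is the smallest modulus among the singular points: 1/2.

The radius of convergence is 1/2.


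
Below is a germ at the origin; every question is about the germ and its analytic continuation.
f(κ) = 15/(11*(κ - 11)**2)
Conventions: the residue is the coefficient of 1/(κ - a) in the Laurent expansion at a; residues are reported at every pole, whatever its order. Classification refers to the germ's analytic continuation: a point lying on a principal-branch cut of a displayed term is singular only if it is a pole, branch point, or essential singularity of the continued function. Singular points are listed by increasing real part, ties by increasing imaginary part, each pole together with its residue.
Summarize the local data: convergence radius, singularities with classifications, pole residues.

Denominator factor (κ - 11)^2: pole of order 2 at 11, modulus 11.
The radius of convergence is the smallest modulus among the singular points: 11.
At the order-2 pole 11 set g(κ) = (κ - (11))^2*f(κ) = 15/11.
Order-2 pole: residue = g'(a); g'(11) = 0, so the residue is 0.

Radius of convergence at 0: 11.
At 11: a pole of order 2; residue 0.


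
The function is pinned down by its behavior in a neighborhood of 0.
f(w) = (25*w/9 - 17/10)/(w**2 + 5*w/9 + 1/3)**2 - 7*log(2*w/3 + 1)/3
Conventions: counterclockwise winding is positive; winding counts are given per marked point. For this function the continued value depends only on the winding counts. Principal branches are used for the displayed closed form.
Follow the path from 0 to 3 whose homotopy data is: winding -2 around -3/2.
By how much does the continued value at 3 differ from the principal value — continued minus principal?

The rational part is single-valued and drops out of the difference; each branch term changes only by its own monodromy.
(-7/3)*log(1 - w/(-3/2)): each positive loop around -3/2 adds 2*pi*i to the log, so winding -2 contributes (-7/3)*(-2)*2*pi*i = (28/3)*pi*i.
Summing the contributions at w = 3 gives (28/3)*pi*i.

Continued minus principal equals (28/3)*pi*i.


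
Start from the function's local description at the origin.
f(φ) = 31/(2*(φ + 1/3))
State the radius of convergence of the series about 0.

The radius of convergence is 1/3.

Denominator factor (φ + 1/3): pole of order 1 at -1/3, modulus 1/3.
The radius of convergence is the smallest modulus among the singular points: 1/3.


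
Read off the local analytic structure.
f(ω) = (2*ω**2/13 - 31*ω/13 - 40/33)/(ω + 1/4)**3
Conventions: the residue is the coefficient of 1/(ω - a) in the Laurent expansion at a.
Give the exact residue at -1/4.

At the order-3 pole -1/4 set g(ω) = (ω - (-1/4))^3*f(ω) = 2*ω**2/13 - 31*ω/13 - 40/33.
Order-3 pole: residue = g''(a)/2; g''(-1/4) = 4/13, so the residue is 2/13.

The residue is 2/13.


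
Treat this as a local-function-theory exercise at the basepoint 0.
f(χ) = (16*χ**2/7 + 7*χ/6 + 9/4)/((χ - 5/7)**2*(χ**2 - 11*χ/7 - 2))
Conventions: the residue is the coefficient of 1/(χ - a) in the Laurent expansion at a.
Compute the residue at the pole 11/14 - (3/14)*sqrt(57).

The factor χ**2 - 11*χ/7 - 2 splits as (χ - a)(χ - a') with a = 11/14 - (3/14)*sqrt(57), a' = 11/14 + (3/14)*sqrt(57). At the order-1 pole a set g(χ) = (χ - a)*f(χ) = [(16*χ**2/7 + 7*χ/6 + 9/4)/(χ - 5/7)**2] / (χ - a').
Simple pole: residue = g(a) at a = 11/14 - (3/14)*sqrt(57), which is 105359/131072 - (10453075/67239936)*sqrt(57).

The residue is 105359/131072 - (10453075/67239936)*sqrt(57).


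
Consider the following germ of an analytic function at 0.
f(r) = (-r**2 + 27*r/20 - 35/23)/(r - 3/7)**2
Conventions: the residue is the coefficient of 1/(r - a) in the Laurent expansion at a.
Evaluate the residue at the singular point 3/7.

The residue is 69/140.

At the order-2 pole 3/7 set g(r) = (r - (3/7))^2*f(r) = -r**2 + 27*r/20 - 35/23.
Order-2 pole: residue = g'(a); g'(3/7) = 69/140, so the residue is 69/140.


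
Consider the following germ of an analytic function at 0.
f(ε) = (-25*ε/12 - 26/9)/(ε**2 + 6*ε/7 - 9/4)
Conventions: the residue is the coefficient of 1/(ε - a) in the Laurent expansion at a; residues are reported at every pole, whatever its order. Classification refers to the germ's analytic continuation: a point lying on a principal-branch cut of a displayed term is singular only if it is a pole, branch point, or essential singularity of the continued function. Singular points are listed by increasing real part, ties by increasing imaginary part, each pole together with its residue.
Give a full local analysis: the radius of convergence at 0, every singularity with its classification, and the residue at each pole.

Denominator factor (ε**2 + 6*ε/7 - 9/4): discriminant 477/49, real irrational roots -3/7 + (3/14)*sqrt(53) and -3/7 - (3/14)*sqrt(53); poles of order 1, moduli -3/7 + (3/14)*sqrt(53) and 3/7 + (3/14)*sqrt(53).
The radius of convergence is the smallest modulus among the singular points: -3/7 + (3/14)*sqrt(53).
The factor ε**2 + 6*ε/7 - 9/4 splits as (ε - a)(ε - a') with a = -3/7 - (3/14)*sqrt(53), a' = -3/7 + (3/14)*sqrt(53). At the order-1 pole a set g(ε) = (ε - a)*f(ε) = [-25*ε/12 - 26/9] / (ε - a').
Simple pole: residue = g(a) at a = -3/7 - (3/14)*sqrt(53), which is -25/24 + (503/5724)*sqrt(53).
The factor ε**2 + 6*ε/7 - 9/4 splits as (ε - a)(ε - a') with a = -3/7 + (3/14)*sqrt(53), a' = -3/7 - (3/14)*sqrt(53). At the order-1 pole a set g(ε) = (ε - a)*f(ε) = [-25*ε/12 - 26/9] / (ε - a').
Simple pole: residue = g(a) at a = -3/7 + (3/14)*sqrt(53), which is -25/24 - (503/5724)*sqrt(53).
List the singular points by increasing real part (a conjugate pair: the negative imaginary part first).

Radius of convergence at 0: -3/7 + (3/14)*sqrt(53).
At -3/7 - (3/14)*sqrt(53): a pole of order 1; residue -25/24 + (503/5724)*sqrt(53).
At -3/7 + (3/14)*sqrt(53): a pole of order 1; residue -25/24 - (503/5724)*sqrt(53).


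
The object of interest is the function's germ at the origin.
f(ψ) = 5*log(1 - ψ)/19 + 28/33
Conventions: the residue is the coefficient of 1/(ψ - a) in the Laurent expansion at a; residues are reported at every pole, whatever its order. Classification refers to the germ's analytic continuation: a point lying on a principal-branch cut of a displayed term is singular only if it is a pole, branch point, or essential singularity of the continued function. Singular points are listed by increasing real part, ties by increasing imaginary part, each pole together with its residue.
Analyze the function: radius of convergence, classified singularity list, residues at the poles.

Radius of convergence at 0: 1.
At 1: a logarithmic branch point.

Branch term (5/19)*log(1 - ψ/(1)): its argument vanishes at ψ = 1, a logarithmic branch point, modulus 1.
The radius of convergence is the smallest modulus among the singular points: 1.


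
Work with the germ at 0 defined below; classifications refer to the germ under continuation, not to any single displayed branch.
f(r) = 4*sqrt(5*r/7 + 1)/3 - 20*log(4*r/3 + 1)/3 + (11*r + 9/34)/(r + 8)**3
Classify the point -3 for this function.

The point is a regular point.

Denominator factors: r + 8 = 5 at r = -3 — none vanishes.
Branch term sqrt(1 - r/(-7/5)): argument at -3 is -8/7, nonzero, so -3 is not its branch point (a point on a principal cut is still regular for the continued germ).
Branch term log(1 - r/(-3/4)): argument at -3 is -3, nonzero, so -3 is not its branch point (a point on a principal cut is still regular for the continued germ).
So the germ continues analytically to -3.


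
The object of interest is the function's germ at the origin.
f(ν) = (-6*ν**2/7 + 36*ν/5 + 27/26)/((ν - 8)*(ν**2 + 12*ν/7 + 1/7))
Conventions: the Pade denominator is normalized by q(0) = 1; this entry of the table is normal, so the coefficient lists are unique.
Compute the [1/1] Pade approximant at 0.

Taylor coefficients needed (expand at 0): a_0 = -189/208, a_1 = 37359/8320, a_2 = -633309/13312.
Write the denominator as Q(ν) = 1 + q1*ν. Requiring Q*f - P = O(ν^3) with deg P <= 1 kills the coefficients of ν^2..ν^2 in Q*f:
  ν^2: a_2 + q1*a_1 = 0, i.e. -633309/13312 + (37359/8320)*q1 = 0.
Solving this linear system: q1 = 1055515/99624.
The numerator is Q*f truncated at degree 1: P0 = a_0 = -189/208; P1 = a_1 + q1*a_0 = -792009/154180.

The Pade approximant has numerator coefficients [-189/208, -792009/154180]; denominator coefficients [1, 1055515/99624].


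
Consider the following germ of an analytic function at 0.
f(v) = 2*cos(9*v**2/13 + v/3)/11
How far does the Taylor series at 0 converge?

The factor cos(9*v**2/13 + v/3) is entire and contributes no finite singular point.
The polynomial part has no poles.
No finite singular points: the Taylor series at 0 converges everywhere.

The radius of convergence is infinite.


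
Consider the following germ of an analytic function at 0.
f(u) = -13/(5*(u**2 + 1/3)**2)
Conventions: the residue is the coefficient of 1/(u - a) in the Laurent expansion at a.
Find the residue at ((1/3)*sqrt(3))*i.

The residue is ((39/20)*sqrt(3))*i.

The factor u**2 + 1/3 splits as (u - a)(u - a') with a = ((1/3)*sqrt(3))*i, a' = -((1/3)*sqrt(3))*i. At the order-2 pole a set g(u) = (u - a)^2*f(u) = [-13/5] / (u - a')^2.
Order-2 pole: residue = g'(a); g'(((1/3)*sqrt(3))*i) = ((39/20)*sqrt(3))*i, so the residue is ((39/20)*sqrt(3))*i.


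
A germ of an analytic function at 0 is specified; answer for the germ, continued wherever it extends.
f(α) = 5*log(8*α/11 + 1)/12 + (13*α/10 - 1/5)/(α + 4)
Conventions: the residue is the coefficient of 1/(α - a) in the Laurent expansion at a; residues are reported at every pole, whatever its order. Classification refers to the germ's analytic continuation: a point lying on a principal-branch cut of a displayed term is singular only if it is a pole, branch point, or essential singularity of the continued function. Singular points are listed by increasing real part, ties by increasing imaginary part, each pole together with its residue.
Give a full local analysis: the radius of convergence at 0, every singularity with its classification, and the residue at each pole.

Denominator factor (α + 4): pole of order 1 at -4, modulus 4.
Branch term (5/12)*log(1 - α/(-11/8)): its argument vanishes at α = -11/8, a logarithmic branch point, modulus 11/8.
The radius of convergence is the smallest modulus among the singular points: 11/8.
The branch term is analytic at -4 and contributes nothing to the residue; only the rational part matters.
At the order-1 pole -4 set g(α) = (α - (-4))*(rational part) = 13*α/10 - 1/5.
Simple pole: residue = g(a) at a = -4, which is -27/5.
List the singular points by increasing real part (a conjugate pair: the negative imaginary part first).

Radius of convergence at 0: 11/8.
At -4: a pole of order 1; residue -27/5.
At -11/8: a logarithmic branch point.


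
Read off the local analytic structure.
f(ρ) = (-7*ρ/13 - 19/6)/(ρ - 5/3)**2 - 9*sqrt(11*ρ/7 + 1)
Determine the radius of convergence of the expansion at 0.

The radius of convergence is 7/11.

Denominator factor (ρ - 5/3)^2: pole of order 2 at 5/3, modulus 5/3.
Branch term (-9)*sqrt(1 - ρ/(-7/11)): its argument vanishes at ρ = -7/11, a square-root branch point, modulus 7/11.
The radius of convergence is the smallest modulus among the singular points: 7/11.


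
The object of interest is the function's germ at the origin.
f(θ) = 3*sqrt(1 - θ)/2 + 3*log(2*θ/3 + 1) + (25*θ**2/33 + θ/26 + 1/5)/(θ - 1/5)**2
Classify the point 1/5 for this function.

The denominator factor θ - 1/5 vanishes at 1/5 and appears to the power 2; the numerator there equals 1021/4290, nonzero, and no other factor vanishes.
The branch terms are analytic at this point.
Hence a pole whose order is the multiplicity, 2.

The point is a pole of order 2.


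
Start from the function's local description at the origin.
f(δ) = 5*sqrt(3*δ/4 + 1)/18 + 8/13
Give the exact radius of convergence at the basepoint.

Branch term (5/18)*sqrt(1 - δ/(-4/3)): its argument vanishes at δ = -4/3, a square-root branch point, modulus 4/3.
The radius of convergence is the smallest modulus among the singular points: 4/3.

The radius of convergence is 4/3.


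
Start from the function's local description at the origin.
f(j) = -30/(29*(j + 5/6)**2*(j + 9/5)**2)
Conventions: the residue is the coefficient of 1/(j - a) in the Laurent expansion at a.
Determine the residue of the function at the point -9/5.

At the order-2 pole -9/5 set g(j) = (j - (-9/5))^2*f(j) = -30/(29*(j + 5/6)**2).
Order-2 pole: residue = g'(a); g'(-9/5) = -1620000/707281, so the residue is -1620000/707281.

The residue is -1620000/707281.


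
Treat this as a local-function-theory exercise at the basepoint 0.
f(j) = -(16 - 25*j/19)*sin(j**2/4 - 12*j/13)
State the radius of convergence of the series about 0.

The factor -sin(j**2/4 - 12*j/13) is entire and contributes no finite singular point.
The polynomial part has no poles.
No finite singular points: the Taylor series at 0 converges everywhere.

The radius of convergence is infinite.


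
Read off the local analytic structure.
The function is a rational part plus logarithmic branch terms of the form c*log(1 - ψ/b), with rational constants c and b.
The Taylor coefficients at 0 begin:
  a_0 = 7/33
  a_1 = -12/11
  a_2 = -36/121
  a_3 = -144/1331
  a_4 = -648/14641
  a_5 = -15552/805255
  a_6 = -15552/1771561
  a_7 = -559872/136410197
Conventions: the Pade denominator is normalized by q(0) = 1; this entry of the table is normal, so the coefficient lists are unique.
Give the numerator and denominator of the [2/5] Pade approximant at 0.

Taylor coefficients needed (read off): a_0 = 7/33, a_1 = -12/11, a_2 = -36/121, a_3 = -144/1331, a_4 = -648/14641, a_5 = -15552/805255, a_6 = -15552/1771561, a_7 = -559872/136410197.
Write the denominator as Q(ψ) = 1 + q1*ψ + q2*ψ^2 + q3*ψ^3 + q4*ψ^4 + q5*ψ^5. Requiring Q*f - P = O(ψ^8) with deg P <= 2 kills the coefficients of ψ^3..ψ^7 in Q*f:
  ψ^3: a_3 + q1*a_2 + q2*a_1 + q3*a_0 = 0, i.e. -144/1331 + (-36/121)*q1 + (-12/11)*q2 + (7/33)*q3 = 0.
  ψ^4: a_4 + q1*a_3 + q2*a_2 + q3*a_1 + q4*a_0 = 0, i.e. -648/14641 + (-144/1331)*q1 + (-36/121)*q2 + (-12/11)*q3 + (7/33)*q4 = 0.
  ψ^5: a_5 + q1*a_4 + q2*a_3 + q3*a_2 + q4*a_1 + q5*a_0 = 0, i.e. -15552/805255 + (-648/14641)*q1 + (-144/1331)*q2 + (-36/121)*q3 + (-12/11)*q4 + (7/33)*q5 = 0.
  ψ^6: a_6 + q1*a_5 + q2*a_4 + q3*a_3 + q4*a_2 + q5*a_1 = 0, i.e. -15552/1771561 + (-15552/805255)*q1 + (-648/14641)*q2 + (-144/1331)*q3 + (-36/121)*q4 + (-12/11)*q5 = 0.
  ψ^7: a_7 + q1*a_6 + q2*a_5 + q3*a_4 + q4*a_3 + q5*a_2 = 0, i.e. -559872/136410197 + (-15552/1771561)*q1 + (-15552/805255)*q2 + (-648/14641)*q3 + (-144/1331)*q4 + (-36/121)*q5 = 0.
Solving this linear system: q1 = -21599892/31277939, q2 = 30912564/344057329, q3 = 1204848/344057329, q4 = 1741176/3784630619, q5 = 12638592/208154684045.
The numerator is Q*f truncated at degree 2: P0 = a_0 = 7/33; P1 = a_1 + q1*a_0 = -60819288/49151047; P2 = a_2 + q1*a_1 + q2*a_0 = 1797309256/3784630619.

The Pade approximant has numerator coefficients [7/33, -60819288/49151047, 1797309256/3784630619]; denominator coefficients [1, -21599892/31277939, 30912564/344057329, 1204848/344057329, 1741176/3784630619, 12638592/208154684045].


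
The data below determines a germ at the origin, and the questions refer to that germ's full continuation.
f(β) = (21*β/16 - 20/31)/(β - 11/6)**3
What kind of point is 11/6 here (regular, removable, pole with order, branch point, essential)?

The point is a pole of order 3.

The denominator factor β - 11/6 vanishes at 11/6 and appears to the power 3; the numerator there equals 1747/992, nonzero, and no other factor vanishes.
Hence a pole whose order is the multiplicity, 3.


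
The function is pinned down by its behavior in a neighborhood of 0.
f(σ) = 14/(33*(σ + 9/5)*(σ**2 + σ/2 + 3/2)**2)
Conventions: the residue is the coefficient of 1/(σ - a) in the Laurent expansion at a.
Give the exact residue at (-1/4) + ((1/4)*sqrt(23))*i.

The residue is (-4375/304128) - ((1457155/160883712)*sqrt(23))*i.

The factor σ**2 + σ/2 + 3/2 splits as (σ - a)(σ - a') with a = (-1/4) + ((1/4)*sqrt(23))*i, a' = (-1/4) - ((1/4)*sqrt(23))*i. At the order-2 pole a set g(σ) = (σ - a)^2*f(σ) = [14/(33*(σ + 9/5))] / (σ - a')^2.
Order-2 pole: residue = g'(a); g'((-1/4) + ((1/4)*sqrt(23))*i) = (-4375/304128) - ((1457155/160883712)*sqrt(23))*i, so the residue is (-4375/304128) - ((1457155/160883712)*sqrt(23))*i.


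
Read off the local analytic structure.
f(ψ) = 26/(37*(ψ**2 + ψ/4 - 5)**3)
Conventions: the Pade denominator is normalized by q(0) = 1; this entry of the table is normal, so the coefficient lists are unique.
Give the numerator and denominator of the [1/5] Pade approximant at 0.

Taylor coefficients needed (expand at 0): a_0 = -26/4625, a_1 = -39/46250, a_2 = -1599/462500, a_3 = -1261/1850000, a_4 = -106119/74000000, a_5 = -2558673/7400000000, a_6 = -18539391/37000000000.
Write the denominator as Q(ψ) = 1 + q1*ψ + q2*ψ^2 + q3*ψ^3 + q4*ψ^4 + q5*ψ^5. Requiring Q*f - P = O(ψ^7) with deg P <= 1 kills the coefficients of ψ^2..ψ^6 in Q*f:
  ψ^2: a_2 + q1*a_1 + q2*a_0 = 0, i.e. -1599/462500 + (-39/46250)*q1 + (-26/4625)*q2 = 0.
  ψ^3: a_3 + q1*a_2 + q2*a_1 + q3*a_0 = 0, i.e. -1261/1850000 + (-1599/462500)*q1 + (-39/46250)*q2 + (-26/4625)*q3 = 0.
  ψ^4: a_4 + q1*a_3 + q2*a_2 + q3*a_1 + q4*a_0 = 0, i.e. -106119/74000000 + (-1261/1850000)*q1 + (-1599/462500)*q2 + (-39/46250)*q3 + (-26/4625)*q4 = 0.
  ψ^5: a_5 + q1*a_4 + q2*a_3 + q3*a_2 + q4*a_1 + q5*a_0 = 0, i.e. -2558673/7400000000 + (-106119/74000000)*q1 + (-1261/1850000)*q2 + (-1599/462500)*q3 + (-39/46250)*q4 + (-26/4625)*q5 = 0.
  ψ^6: a_6 + q1*a_5 + q2*a_4 + q3*a_3 + q4*a_2 + q5*a_1 = 0, i.e. -18539391/37000000000 + (-2558673/7400000000)*q1 + (-106119/74000000)*q2 + (-1261/1850000)*q3 + (-1599/462500)*q4 + (-39/46250)*q5 = 0.
Solving this linear system: q1 = -89/60, q2 = -157/400, q3 = 6799/8000, q4 = 29/750, q5 = -41/250.
The numerator is Q*f truncated at degree 1: P0 = a_0 = -26/4625; P1 = a_1 + q1*a_0 = 104/13875.

The Pade approximant has numerator coefficients [-26/4625, 104/13875]; denominator coefficients [1, -89/60, -157/400, 6799/8000, 29/750, -41/250].


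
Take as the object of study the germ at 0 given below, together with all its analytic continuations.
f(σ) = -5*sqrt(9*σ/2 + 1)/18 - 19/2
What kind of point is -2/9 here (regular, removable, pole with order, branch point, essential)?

The term (-5/18)*sqrt(1 - σ/(-2/9)) has argument 1 - -2/9/(-2/9) = 0 at -2/9: a square-root (algebraic, two-sheeted) branch point; the remaining terms are analytic or single-valued there.

The point is an algebraic (square-root) branch point.


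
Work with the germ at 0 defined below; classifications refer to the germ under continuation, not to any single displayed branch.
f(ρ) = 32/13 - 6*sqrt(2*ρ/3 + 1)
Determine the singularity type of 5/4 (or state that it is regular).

There is no denominator, hence no pole anywhere.
Branch term sqrt(1 - ρ/(-3/2)): argument at 5/4 is 11/6, nonzero, so 5/4 is not its branch point (a point on a principal cut is still regular for the continued germ).
So the germ continues analytically to 5/4.

The point is a regular point.


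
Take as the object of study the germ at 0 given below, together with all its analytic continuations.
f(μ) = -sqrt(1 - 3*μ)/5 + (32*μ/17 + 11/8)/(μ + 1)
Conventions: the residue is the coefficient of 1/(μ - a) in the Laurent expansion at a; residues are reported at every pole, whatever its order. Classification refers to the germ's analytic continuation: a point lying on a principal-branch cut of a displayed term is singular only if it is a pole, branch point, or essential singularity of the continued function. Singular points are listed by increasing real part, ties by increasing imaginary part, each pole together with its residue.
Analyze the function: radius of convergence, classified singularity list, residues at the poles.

Radius of convergence at 0: 1/3.
At -1: a pole of order 1; residue -69/136.
At 1/3: an algebraic (square-root) branch point.

Denominator factor (μ + 1): pole of order 1 at -1, modulus 1.
Branch term (-1/5)*sqrt(1 - μ/(1/3)): its argument vanishes at μ = 1/3, a square-root branch point, modulus 1/3.
The radius of convergence is the smallest modulus among the singular points: 1/3.
The branch term is analytic at -1 and contributes nothing to the residue; only the rational part matters.
At the order-1 pole -1 set g(μ) = (μ - (-1))*(rational part) = 32*μ/17 + 11/8.
Simple pole: residue = g(a) at a = -1, which is -69/136.
List the singular points by increasing real part (a conjugate pair: the negative imaginary part first).


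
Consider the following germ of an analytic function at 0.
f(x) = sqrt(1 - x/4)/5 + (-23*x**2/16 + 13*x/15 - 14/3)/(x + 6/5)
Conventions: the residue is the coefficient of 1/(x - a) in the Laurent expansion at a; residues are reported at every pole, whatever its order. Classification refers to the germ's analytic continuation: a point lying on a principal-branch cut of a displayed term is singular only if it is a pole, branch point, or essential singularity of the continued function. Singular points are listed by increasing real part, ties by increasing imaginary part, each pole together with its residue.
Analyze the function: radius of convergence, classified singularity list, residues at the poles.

Denominator factor (x + 6/5): pole of order 1 at -6/5, modulus 6/5.
Branch term (1/5)*sqrt(1 - x/(4)): its argument vanishes at x = 4, a square-root branch point, modulus 4.
The radius of convergence is the smallest modulus among the singular points: 6/5.
The branch term is analytic at -6/5 and contributes nothing to the residue; only the rational part matters.
At the order-1 pole -6/5 set g(x) = (x - (-6/5))*(rational part) = -23*x**2/16 + 13*x/15 - 14/3.
Simple pole: residue = g(a) at a = -6/5, which is -2333/300.
List the singular points by increasing real part (a conjugate pair: the negative imaginary part first).

Radius of convergence at 0: 6/5.
At -6/5: a pole of order 1; residue -2333/300.
At 4: an algebraic (square-root) branch point.


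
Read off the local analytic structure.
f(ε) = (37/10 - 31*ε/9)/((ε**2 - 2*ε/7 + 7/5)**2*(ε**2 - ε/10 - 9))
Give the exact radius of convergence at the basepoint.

Denominator factor (ε**2 - ε/10 - 9): discriminant 3601/100, real irrational roots 1/20 + (1/20)*sqrt(3601) and 1/20 - (1/20)*sqrt(3601); poles of order 1, moduli 1/20 + (1/20)*sqrt(3601) and -1/20 + (1/20)*sqrt(3601).
Denominator factor (ε**2 - 2*ε/7 + 7/5)^2: discriminant -1352/245, complex-conjugate roots (1/7) + ((13/35)*sqrt(10))*i and (1/7) - ((13/35)*sqrt(10))*i; poles of order 2, moduli (1/5)*sqrt(35) and (1/5)*sqrt(35).
The radius of convergence is the smallest modulus among the singular points: (1/5)*sqrt(35).

The radius of convergence is (1/5)*sqrt(35).


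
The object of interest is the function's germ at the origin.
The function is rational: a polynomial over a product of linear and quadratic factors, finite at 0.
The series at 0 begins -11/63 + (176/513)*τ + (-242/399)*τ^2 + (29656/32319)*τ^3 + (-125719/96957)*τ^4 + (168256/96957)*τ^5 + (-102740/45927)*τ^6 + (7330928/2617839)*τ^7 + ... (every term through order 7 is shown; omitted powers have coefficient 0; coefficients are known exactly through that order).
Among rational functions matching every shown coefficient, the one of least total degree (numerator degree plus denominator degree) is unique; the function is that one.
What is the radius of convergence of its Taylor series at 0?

No rational of total degree below 6 reproduces all 8 coefficients; solving the [1/5] Pade equations on them gives f(τ) = (-11*τ/19 - 11/7)/((τ - 3)**2*(τ + 1)**3), whose expansion matches every shown term.
Denominator factor (τ + 1)^3: pole of order 3 at -1, modulus 1.
Denominator factor (τ - 3)^2: pole of order 2 at 3, modulus 3.
The radius of convergence is the smallest modulus among the singular points: 1.

The radius of convergence is 1.


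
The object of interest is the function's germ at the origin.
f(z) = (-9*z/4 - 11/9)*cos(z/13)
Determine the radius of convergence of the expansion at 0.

The radius of convergence is infinite.

The factor cos(z/13) is entire and contributes no finite singular point.
The polynomial part has no poles.
No finite singular points: the Taylor series at 0 converges everywhere.


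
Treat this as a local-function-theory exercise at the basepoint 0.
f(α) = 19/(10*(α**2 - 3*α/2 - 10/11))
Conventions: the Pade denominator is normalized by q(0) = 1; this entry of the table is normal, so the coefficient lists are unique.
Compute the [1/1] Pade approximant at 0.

The Pade approximant has numerator coefficients [-209/100, -209/150]; denominator coefficients [1, 139/60].

Taylor coefficients needed (expand at 0): a_0 = -209/100, a_1 = 6897/2000, a_2 = -319561/40000.
Write the denominator as Q(α) = 1 + q1*α. Requiring Q*f - P = O(α^3) with deg P <= 1 kills the coefficients of α^2..α^2 in Q*f:
  α^2: a_2 + q1*a_1 = 0, i.e. -319561/40000 + (6897/2000)*q1 = 0.
Solving this linear system: q1 = 139/60.
The numerator is Q*f truncated at degree 1: P0 = a_0 = -209/100; P1 = a_1 + q1*a_0 = -209/150.


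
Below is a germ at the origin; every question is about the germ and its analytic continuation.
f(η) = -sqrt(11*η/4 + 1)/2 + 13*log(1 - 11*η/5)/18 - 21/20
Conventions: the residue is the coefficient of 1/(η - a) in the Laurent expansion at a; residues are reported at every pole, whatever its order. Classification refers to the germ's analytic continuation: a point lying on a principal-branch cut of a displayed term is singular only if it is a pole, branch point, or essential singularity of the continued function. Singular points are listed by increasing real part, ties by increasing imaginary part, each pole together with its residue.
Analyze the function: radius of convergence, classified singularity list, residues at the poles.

Radius of convergence at 0: 4/11.
At -4/11: an algebraic (square-root) branch point.
At 5/11: a logarithmic branch point.

Branch term (13/18)*log(1 - η/(5/11)): its argument vanishes at η = 5/11, a logarithmic branch point, modulus 5/11.
Branch term (-1/2)*sqrt(1 - η/(-4/11)): its argument vanishes at η = -4/11, a square-root branch point, modulus 4/11.
The radius of convergence is the smallest modulus among the singular points: 4/11.
List the singular points by increasing real part (a conjugate pair: the negative imaginary part first).


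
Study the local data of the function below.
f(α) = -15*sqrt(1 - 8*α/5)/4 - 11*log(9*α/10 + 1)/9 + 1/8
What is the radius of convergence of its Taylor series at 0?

The radius of convergence is 5/8.

Branch term (-11/9)*log(1 - α/(-10/9)): its argument vanishes at α = -10/9, a logarithmic branch point, modulus 10/9.
Branch term (-15/4)*sqrt(1 - α/(5/8)): its argument vanishes at α = 5/8, a square-root branch point, modulus 5/8.
The radius of convergence is the smallest modulus among the singular points: 5/8.


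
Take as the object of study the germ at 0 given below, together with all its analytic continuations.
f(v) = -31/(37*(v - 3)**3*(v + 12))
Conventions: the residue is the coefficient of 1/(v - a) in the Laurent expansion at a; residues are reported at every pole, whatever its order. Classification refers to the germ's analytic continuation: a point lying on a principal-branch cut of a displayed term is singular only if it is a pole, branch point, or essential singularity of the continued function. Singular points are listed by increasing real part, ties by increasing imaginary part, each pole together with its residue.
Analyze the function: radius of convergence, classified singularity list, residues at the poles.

Radius of convergence at 0: 3.
At -12: a pole of order 1; residue 31/124875.
At 3: a pole of order 3; residue -31/124875.

Denominator factor (v - 3)^3: pole of order 3 at 3, modulus 3.
Denominator factor (v + 12): pole of order 1 at -12, modulus 12.
The radius of convergence is the smallest modulus among the singular points: 3.
At the order-1 pole -12 set g(v) = (v - (-12))*f(v) = -31/(37*(v - 3)**3).
Simple pole: residue = g(a) at a = -12, which is 31/124875.
At the order-3 pole 3 set g(v) = (v - (3))^3*f(v) = -31/(37*(v + 12)).
Order-3 pole: residue = g''(a)/2; g''(3) = -62/124875, so the residue is -31/124875.
List the singular points by increasing real part (a conjugate pair: the negative imaginary part first).


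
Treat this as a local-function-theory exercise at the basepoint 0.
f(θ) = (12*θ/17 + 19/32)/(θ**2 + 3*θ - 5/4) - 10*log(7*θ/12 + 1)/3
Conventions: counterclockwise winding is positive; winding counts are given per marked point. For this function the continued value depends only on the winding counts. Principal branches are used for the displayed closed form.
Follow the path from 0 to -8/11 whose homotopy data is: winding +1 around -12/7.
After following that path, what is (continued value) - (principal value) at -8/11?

Continued minus principal equals -(20/3)*pi*i.

The rational part is single-valued and drops out of the difference; each branch term changes only by its own monodromy.
(-10/3)*log(1 - θ/(-12/7)): each positive loop around -12/7 adds 2*pi*i to the log, so winding +1 contributes (-10/3)*(1)*2*pi*i = -(20/3)*pi*i.
Summing the contributions at θ = -8/11 gives -(20/3)*pi*i.


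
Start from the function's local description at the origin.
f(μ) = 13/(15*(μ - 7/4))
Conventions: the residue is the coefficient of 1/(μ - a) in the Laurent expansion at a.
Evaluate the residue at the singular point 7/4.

At the order-1 pole 7/4 set g(μ) = (μ - (7/4))*f(μ) = 13/15.
Simple pole: residue = g(a) at a = 7/4, which is 13/15.

The residue is 13/15.


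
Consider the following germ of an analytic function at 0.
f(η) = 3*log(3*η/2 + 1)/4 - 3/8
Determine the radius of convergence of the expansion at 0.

The radius of convergence is 2/3.

Branch term (3/4)*log(1 - η/(-2/3)): its argument vanishes at η = -2/3, a logarithmic branch point, modulus 2/3.
The radius of convergence is the smallest modulus among the singular points: 2/3.


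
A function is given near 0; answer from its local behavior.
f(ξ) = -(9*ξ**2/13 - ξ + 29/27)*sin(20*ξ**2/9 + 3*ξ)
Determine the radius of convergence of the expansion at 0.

The factor -sin(20*ξ**2/9 + 3*ξ) is entire and contributes no finite singular point.
The polynomial part has no poles.
No finite singular points: the Taylor series at 0 converges everywhere.

The radius of convergence is infinite.


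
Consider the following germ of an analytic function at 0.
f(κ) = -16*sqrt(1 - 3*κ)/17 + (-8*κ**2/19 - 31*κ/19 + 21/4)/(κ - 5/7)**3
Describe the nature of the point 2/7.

The point is a regular point.

Denominator factors: κ - 5/7 = -3/7 at κ = 2/7 — none vanishes.
Branch term sqrt(1 - κ/(1/3)): argument at 2/7 is 1/7, nonzero, so 2/7 is not its branch point (a point on a principal cut is still regular for the continued germ).
So the germ continues analytically to 2/7.


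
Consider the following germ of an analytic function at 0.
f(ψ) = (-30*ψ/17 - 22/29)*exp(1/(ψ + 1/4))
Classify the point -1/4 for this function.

The point is an essential singularity.

The exponent 1/(ψ - (-1/4)) has a pole at -1/4, so exp(1/(ψ - (-1/4))) takes every nonzero value near it: an essential singularity (not a pole of any order).


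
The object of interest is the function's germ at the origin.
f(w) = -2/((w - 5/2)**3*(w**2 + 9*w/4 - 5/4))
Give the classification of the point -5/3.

The point is a regular point.

Denominator factors: w - 5/2 = -25/6 at w = -5/3; w**2 + 9*w/4 - 5/4 = -20/9 at w = -5/3 — none vanishes.
So the germ continues analytically to -5/3.


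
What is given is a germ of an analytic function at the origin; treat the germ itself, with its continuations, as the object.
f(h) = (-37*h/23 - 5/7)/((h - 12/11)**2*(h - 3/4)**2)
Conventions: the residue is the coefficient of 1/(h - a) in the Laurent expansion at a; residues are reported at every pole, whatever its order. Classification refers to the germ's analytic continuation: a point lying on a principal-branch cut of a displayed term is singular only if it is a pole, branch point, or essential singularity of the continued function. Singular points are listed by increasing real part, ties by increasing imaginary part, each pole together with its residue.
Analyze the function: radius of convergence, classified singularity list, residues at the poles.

Denominator factor (h - 12/11)^2: pole of order 2 at 12/11, modulus 12/11.
Denominator factor (h - 3/4)^2: pole of order 2 at 3/4, modulus 3/4.
The radius of convergence is the smallest modulus among the singular points: 3/4.
At the order-2 pole 3/4 set g(h) = (h - (3/4))^2*f(h) = (-37*h/23 - 5/7)/(h - 12/11)**2.
Order-2 pole: residue = g'(a); g'(3/4) = -60207664/543375, so the residue is -60207664/543375.
At the order-2 pole 12/11 set g(h) = (h - (12/11))^2*f(h) = (-37*h/23 - 5/7)/(h - 3/4)**2.
Order-2 pole: residue = g'(a); g'(12/11) = 60207664/543375, so the residue is 60207664/543375.
List the singular points by increasing real part (a conjugate pair: the negative imaginary part first).

Radius of convergence at 0: 3/4.
At 3/4: a pole of order 2; residue -60207664/543375.
At 12/11: a pole of order 2; residue 60207664/543375.


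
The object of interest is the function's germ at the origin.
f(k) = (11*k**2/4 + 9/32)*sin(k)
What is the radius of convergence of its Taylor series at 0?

The factor sin(k) is entire and contributes no finite singular point.
The polynomial part has no poles.
No finite singular points: the Taylor series at 0 converges everywhere.

The radius of convergence is infinite.


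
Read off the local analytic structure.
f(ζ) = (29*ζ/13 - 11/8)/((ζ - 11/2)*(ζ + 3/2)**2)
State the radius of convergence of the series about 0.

Denominator factor (ζ - 11/2): pole of order 1 at 11/2, modulus 11/2.
Denominator factor (ζ + 3/2)^2: pole of order 2 at -3/2, modulus 3/2.
The radius of convergence is the smallest modulus among the singular points: 3/2.

The radius of convergence is 3/2.


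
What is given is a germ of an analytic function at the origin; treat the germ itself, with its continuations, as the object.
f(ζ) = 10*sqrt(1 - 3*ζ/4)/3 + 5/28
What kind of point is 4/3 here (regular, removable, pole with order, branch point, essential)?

The term (10/3)*sqrt(1 - ζ/(4/3)) has argument 1 - 4/3/(4/3) = 0 at 4/3: a square-root (algebraic, two-sheeted) branch point; the remaining terms are analytic or single-valued there.

The point is an algebraic (square-root) branch point.


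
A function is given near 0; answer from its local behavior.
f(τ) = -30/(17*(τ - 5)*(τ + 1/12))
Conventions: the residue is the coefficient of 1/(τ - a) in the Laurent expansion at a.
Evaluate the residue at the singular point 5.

The residue is -360/1037.

At the order-1 pole 5 set g(τ) = (τ - (5))*f(τ) = -30/(17*(τ + 1/12)).
Simple pole: residue = g(a) at a = 5, which is -360/1037.


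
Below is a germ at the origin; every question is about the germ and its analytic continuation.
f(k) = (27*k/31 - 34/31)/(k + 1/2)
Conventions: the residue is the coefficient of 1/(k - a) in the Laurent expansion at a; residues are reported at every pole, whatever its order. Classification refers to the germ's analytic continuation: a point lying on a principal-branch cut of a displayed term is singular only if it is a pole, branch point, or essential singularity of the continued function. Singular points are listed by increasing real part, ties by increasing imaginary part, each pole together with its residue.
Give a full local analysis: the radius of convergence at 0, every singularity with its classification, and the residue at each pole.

Radius of convergence at 0: 1/2.
At -1/2: a pole of order 1; residue -95/62.

Denominator factor (k + 1/2): pole of order 1 at -1/2, modulus 1/2.
The radius of convergence is the smallest modulus among the singular points: 1/2.
At the order-1 pole -1/2 set g(k) = (k - (-1/2))*f(k) = 27*k/31 - 34/31.
Simple pole: residue = g(a) at a = -1/2, which is -95/62.


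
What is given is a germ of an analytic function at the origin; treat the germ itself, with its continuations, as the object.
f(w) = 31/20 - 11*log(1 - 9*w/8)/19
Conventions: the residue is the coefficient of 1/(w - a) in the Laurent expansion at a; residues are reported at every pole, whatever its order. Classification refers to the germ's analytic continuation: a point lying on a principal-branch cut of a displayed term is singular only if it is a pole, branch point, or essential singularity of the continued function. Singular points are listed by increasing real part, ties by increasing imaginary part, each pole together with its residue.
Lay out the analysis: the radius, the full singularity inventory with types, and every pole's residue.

Branch term (-11/19)*log(1 - w/(8/9)): its argument vanishes at w = 8/9, a logarithmic branch point, modulus 8/9.
The radius of convergence is the smallest modulus among the singular points: 8/9.

Radius of convergence at 0: 8/9.
At 8/9: a logarithmic branch point.


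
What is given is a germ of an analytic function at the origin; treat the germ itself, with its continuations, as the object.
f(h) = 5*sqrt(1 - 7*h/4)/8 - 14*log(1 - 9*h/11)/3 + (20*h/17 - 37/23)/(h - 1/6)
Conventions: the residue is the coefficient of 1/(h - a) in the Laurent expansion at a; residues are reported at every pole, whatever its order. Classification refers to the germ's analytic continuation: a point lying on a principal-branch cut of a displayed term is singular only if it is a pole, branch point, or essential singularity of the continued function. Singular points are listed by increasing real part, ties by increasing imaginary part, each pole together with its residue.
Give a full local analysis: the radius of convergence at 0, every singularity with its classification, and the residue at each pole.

Denominator factor (h - 1/6): pole of order 1 at 1/6, modulus 1/6.
Branch term (5/8)*sqrt(1 - h/(4/7)): its argument vanishes at h = 4/7, a square-root branch point, modulus 4/7.
Branch term (-14/3)*log(1 - h/(11/9)): its argument vanishes at h = 11/9, a logarithmic branch point, modulus 11/9.
The radius of convergence is the smallest modulus among the singular points: 1/6.
The branch terms are analytic at 1/6 and contribute nothing to the residue; only the rational part matters.
At the order-1 pole 1/6 set g(h) = (h - (1/6))*(rational part) = 20*h/17 - 37/23.
Simple pole: residue = g(a) at a = 1/6, which is -1657/1173.
List the singular points by increasing real part (a conjugate pair: the negative imaginary part first).

Radius of convergence at 0: 1/6.
At 1/6: a pole of order 1; residue -1657/1173.
At 4/7: an algebraic (square-root) branch point.
At 11/9: a logarithmic branch point.
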